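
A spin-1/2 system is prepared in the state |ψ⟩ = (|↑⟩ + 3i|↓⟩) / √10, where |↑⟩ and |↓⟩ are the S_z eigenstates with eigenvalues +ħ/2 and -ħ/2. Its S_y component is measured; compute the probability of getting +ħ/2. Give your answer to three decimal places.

|+y⟩ = (|↑⟩ + i|↓⟩)/√2, so ⟨+y|ψ⟩ = (4) / (√2·√10).
P = |4|² / 20 = 16/20.

0.800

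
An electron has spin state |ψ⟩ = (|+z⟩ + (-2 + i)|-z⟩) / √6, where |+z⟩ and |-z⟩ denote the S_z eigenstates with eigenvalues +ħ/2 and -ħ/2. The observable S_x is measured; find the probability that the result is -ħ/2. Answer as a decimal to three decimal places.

|-x⟩ = (|+z⟩ - |-z⟩)/√2, so ⟨-x|ψ⟩ = (3 - i) / (√2·√6).
P = |3 - i|² / 12 = 10/12.

0.833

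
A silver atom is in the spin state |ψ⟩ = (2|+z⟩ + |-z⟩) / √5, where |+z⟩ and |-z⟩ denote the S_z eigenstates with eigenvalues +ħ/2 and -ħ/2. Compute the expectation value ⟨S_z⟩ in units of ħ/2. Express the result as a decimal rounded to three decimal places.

0.600

⟨σ_z⟩ = |a|² - |b|² divided by |a|²+|b|², with a, b the |+z⟩, |-z⟩ amplitudes.
= (4 - 1)/5 = 3/5.
⟨S_z⟩ = (ħ/2)·⟨σ_z⟩.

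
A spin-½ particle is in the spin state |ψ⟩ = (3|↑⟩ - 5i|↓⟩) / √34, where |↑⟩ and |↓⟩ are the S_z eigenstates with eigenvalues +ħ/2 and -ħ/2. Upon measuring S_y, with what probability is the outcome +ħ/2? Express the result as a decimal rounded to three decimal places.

|+y⟩ = (|↑⟩ + i|↓⟩)/√2, so ⟨+y|ψ⟩ = (-2) / (√2·√34).
P = |-2|² / 68 = 4/68.

0.059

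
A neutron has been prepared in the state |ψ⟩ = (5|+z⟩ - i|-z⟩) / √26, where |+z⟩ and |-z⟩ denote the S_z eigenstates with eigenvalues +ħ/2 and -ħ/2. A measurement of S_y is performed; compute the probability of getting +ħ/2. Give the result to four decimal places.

|+y⟩ = (|+z⟩ + i|-z⟩)/√2, so ⟨+y|ψ⟩ = (4) / (√2·√26).
P = |4|² / 52 = 16/52.

0.3077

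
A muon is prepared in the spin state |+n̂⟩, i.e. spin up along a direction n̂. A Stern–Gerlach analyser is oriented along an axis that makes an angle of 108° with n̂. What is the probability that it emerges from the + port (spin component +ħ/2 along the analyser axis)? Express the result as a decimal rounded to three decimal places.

0.345

For spin-½, the probability of finding spin-up along an axis at angle θ to the initial spin direction is cos²(θ/2); spin-down is sin²(θ/2).
θ = 108°, so P = cos²(54°) ≈ 0.345.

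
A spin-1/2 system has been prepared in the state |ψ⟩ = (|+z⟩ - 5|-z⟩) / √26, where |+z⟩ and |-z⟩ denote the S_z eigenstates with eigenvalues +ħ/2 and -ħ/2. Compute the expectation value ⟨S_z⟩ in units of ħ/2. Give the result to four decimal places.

⟨σ_z⟩ = |a|² - |b|² divided by |a|²+|b|², with a, b the |+z⟩, |-z⟩ amplitudes.
= (1 - 25)/26 = -24/26.
⟨S_z⟩ = (ħ/2)·⟨σ_z⟩.

-0.9231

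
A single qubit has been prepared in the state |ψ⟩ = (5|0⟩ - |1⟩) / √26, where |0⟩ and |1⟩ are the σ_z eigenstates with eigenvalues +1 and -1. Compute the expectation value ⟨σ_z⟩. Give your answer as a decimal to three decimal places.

0.923

⟨σ_z⟩ = |a|² - |b|² divided by |a|²+|b|², with a, b the |0⟩, |1⟩ amplitudes.
= (25 - 1)/26 = 24/26.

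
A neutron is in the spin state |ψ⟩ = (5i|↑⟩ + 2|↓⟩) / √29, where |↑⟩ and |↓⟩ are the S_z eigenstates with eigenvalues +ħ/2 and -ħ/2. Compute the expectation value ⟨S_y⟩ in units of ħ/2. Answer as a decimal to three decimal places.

⟨σ_y⟩ = 2 Im(a* b)/(|a|²+|b|²) with a = 5i, b = 2.
a* b = -10i, so ⟨σ_y⟩ = -20/29.
⟨S_y⟩ = (ħ/2)·⟨σ_y⟩.

-0.690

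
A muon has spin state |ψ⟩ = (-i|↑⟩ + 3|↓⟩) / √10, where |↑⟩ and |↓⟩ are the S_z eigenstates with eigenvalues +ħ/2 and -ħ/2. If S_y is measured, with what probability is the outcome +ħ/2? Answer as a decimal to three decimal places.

0.800

|+y⟩ = (|↑⟩ + i|↓⟩)/√2, so ⟨+y|ψ⟩ = (-4i) / (√2·√10).
P = |-4i|² / 20 = 16/20.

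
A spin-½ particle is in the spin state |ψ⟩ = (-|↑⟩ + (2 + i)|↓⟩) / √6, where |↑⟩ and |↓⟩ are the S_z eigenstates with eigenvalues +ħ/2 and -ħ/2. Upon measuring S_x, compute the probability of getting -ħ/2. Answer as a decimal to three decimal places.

|-x⟩ = (|↑⟩ - |↓⟩)/√2, so ⟨-x|ψ⟩ = (-3 - i) / (√2·√6).
P = |-3 - i|² / 12 = 10/12.

0.833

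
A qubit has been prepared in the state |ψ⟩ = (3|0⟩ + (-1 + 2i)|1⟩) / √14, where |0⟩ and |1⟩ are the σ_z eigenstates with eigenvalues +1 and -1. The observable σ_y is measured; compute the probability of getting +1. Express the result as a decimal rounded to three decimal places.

|+y⟩ = (|0⟩ + i|1⟩)/√2, so ⟨+y|ψ⟩ = (5 + i) / (√2·√14).
P = |5 + i|² / 28 = 26/28.

0.929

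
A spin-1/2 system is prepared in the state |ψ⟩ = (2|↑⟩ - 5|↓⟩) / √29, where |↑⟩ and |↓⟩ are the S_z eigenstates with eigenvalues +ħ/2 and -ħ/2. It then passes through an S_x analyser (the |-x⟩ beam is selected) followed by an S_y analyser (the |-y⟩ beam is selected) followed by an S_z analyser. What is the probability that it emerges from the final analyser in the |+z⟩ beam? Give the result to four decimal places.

0.2112

First analyser (S_x): P(|-x⟩) = |⟨-x|ψ⟩|² = 49/58.
After stage 1 the state is |-x⟩; P(|-y⟩) = |⟨-y|-x⟩|² = 1/2.
After stage 2 the state is |-y⟩; P(|+z⟩) = |⟨+z|-y⟩|² = 1/2.
Joint probability = 49/58 × 1/2 × 1/2 = 0.2112.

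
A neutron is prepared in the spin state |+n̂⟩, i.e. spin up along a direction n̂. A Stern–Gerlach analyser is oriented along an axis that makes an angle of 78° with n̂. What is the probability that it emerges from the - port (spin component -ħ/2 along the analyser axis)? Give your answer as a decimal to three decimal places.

For spin-½, the probability of finding spin-up along an axis at angle θ to the initial spin direction is cos²(θ/2); spin-down is sin²(θ/2).
θ = 78°, so P = sin²(39°) ≈ 0.396.

0.396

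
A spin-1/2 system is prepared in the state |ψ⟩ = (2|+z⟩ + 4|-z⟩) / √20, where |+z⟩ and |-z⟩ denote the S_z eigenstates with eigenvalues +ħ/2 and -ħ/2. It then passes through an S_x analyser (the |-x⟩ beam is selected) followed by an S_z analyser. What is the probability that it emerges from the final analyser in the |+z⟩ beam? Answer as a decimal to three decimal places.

First analyser (S_x): P(|-x⟩) = |⟨-x|ψ⟩|² = 4/40.
After stage 1 the state is |-x⟩; P(|+z⟩) = |⟨+z|-x⟩|² = 1/2.
Joint probability = 4/40 × 1/2 = 0.050.

0.050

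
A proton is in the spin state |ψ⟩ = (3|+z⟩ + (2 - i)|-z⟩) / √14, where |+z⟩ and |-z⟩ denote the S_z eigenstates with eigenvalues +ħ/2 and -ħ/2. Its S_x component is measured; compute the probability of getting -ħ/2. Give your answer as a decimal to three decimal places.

0.071

|-x⟩ = (|+z⟩ - |-z⟩)/√2, so ⟨-x|ψ⟩ = (1 + i) / (√2·√14).
P = |1 + i|² / 28 = 2/28.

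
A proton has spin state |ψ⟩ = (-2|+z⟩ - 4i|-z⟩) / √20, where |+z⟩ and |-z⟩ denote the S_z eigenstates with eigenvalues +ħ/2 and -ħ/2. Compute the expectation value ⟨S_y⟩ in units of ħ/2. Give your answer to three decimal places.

⟨σ_y⟩ = 2 Im(a* b)/(|a|²+|b|²) with a = -2, b = -4i.
a* b = 8i, so ⟨σ_y⟩ = 16/20.
⟨S_y⟩ = (ħ/2)·⟨σ_y⟩.

0.800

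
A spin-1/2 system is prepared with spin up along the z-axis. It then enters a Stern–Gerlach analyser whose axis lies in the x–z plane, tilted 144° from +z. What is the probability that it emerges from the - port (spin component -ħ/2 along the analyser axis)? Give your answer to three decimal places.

For spin-½, the probability of finding spin-up along an axis at angle θ to the initial spin direction is cos²(θ/2); spin-down is sin²(θ/2).
θ = 144°, so P = sin²(72°) ≈ 0.905.

0.905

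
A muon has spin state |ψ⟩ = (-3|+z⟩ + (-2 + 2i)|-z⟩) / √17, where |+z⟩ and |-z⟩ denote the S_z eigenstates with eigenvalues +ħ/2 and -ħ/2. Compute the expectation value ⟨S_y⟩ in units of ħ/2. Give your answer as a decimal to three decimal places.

⟨σ_y⟩ = 2 Im(a* b)/(|a|²+|b|²) with a = -3, b = (-2 + 2i).
a* b = (6 - 6i), so ⟨σ_y⟩ = -12/17.
⟨S_y⟩ = (ħ/2)·⟨σ_y⟩.

-0.706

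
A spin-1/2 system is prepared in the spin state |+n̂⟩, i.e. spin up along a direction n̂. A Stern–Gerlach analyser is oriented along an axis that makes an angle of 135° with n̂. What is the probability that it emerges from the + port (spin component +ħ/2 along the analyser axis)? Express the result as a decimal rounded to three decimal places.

0.146

For spin-½, the probability of finding spin-up along an axis at angle θ to the initial spin direction is cos²(θ/2); spin-down is sin²(θ/2).
θ = 135°, so P = cos²(67.5°) ≈ 0.146.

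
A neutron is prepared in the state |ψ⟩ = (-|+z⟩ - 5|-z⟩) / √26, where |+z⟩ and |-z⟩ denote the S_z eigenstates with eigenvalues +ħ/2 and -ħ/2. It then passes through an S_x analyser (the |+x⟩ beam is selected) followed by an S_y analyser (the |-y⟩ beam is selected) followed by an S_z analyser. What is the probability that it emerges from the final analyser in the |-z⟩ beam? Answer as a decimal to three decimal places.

First analyser (S_x): P(|+x⟩) = |⟨+x|ψ⟩|² = 36/52.
After stage 1 the state is |+x⟩; P(|-y⟩) = |⟨-y|+x⟩|² = 1/2.
After stage 2 the state is |-y⟩; P(|-z⟩) = |⟨-z|-y⟩|² = 1/2.
Joint probability = 36/52 × 1/2 × 1/2 = 0.173.

0.173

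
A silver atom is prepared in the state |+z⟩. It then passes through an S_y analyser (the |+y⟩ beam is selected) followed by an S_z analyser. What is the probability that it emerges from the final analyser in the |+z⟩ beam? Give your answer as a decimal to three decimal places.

First analyser (S_y): from |+z⟩, P(|+y⟩) = 1/2.
After stage 1 the state is |+y⟩; P(|+z⟩) = |⟨+z|+y⟩|² = 1/2.
Joint probability = 1/2 × 1/2 = 0.250.

0.250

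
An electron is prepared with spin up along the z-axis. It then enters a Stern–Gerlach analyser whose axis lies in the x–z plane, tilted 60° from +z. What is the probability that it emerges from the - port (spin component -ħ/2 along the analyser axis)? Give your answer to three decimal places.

For spin-½, the probability of finding spin-up along an axis at angle θ to the initial spin direction is cos²(θ/2); spin-down is sin²(θ/2).
θ = 60°, so P = sin²(30°) ≈ 0.250.

0.250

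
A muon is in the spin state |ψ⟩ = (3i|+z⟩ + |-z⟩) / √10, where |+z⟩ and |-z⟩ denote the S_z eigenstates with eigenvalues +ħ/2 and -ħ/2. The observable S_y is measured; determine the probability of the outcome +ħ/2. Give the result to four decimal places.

|+y⟩ = (|+z⟩ + i|-z⟩)/√2, so ⟨+y|ψ⟩ = (2i) / (√2·√10).
P = |2i|² / 20 = 4/20.

0.2000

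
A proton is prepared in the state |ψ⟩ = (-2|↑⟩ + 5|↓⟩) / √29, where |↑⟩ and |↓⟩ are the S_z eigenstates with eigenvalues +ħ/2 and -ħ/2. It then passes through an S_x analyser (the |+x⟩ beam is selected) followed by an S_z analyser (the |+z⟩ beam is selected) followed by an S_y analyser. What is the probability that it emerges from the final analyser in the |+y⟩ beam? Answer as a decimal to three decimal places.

0.039

First analyser (S_x): P(|+x⟩) = |⟨+x|ψ⟩|² = 9/58.
After stage 1 the state is |+x⟩; P(|+z⟩) = |⟨+z|+x⟩|² = 1/2.
After stage 2 the state is |+z⟩; P(|+y⟩) = |⟨+y|+z⟩|² = 1/2.
Joint probability = 9/58 × 1/2 × 1/2 = 0.039.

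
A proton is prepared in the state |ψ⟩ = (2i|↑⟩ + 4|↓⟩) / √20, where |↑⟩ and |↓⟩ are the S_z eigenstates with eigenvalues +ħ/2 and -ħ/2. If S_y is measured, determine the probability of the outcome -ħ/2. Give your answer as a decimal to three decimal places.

|-y⟩ = (|↑⟩ - i|↓⟩)/√2, so ⟨-y|ψ⟩ = (6i) / (√2·√20).
P = |6i|² / 40 = 36/40.

0.900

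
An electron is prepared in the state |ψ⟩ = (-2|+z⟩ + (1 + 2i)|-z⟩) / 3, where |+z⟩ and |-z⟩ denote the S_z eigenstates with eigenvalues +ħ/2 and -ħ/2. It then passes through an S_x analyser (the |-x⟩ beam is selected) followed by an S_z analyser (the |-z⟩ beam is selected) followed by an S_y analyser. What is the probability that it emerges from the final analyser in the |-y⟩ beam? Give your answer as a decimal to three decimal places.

First analyser (S_x): P(|-x⟩) = |⟨-x|ψ⟩|² = 13/18.
After stage 1 the state is |-x⟩; P(|-z⟩) = |⟨-z|-x⟩|² = 1/2.
After stage 2 the state is |-z⟩; P(|-y⟩) = |⟨-y|-z⟩|² = 1/2.
Joint probability = 13/18 × 1/2 × 1/2 = 0.181.

0.181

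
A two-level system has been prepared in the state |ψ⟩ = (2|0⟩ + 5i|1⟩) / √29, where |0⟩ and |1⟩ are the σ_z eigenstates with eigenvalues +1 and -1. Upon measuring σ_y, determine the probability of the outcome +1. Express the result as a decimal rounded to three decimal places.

0.845

|+y⟩ = (|0⟩ + i|1⟩)/√2, so ⟨+y|ψ⟩ = (7) / (√2·√29).
P = |7|² / 58 = 49/58.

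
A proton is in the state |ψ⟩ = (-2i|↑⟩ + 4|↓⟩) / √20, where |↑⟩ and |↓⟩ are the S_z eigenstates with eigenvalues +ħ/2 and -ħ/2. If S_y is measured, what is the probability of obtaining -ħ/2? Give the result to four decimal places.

|-y⟩ = (|↑⟩ - i|↓⟩)/√2, so ⟨-y|ψ⟩ = (2i) / (√2·√20).
P = |2i|² / 40 = 4/40.

0.1000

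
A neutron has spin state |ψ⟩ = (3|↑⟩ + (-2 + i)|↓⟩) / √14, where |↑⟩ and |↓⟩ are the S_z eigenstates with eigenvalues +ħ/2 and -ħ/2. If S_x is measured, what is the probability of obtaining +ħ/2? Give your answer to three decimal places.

0.071

|+x⟩ = (|↑⟩ + |↓⟩)/√2, so ⟨+x|ψ⟩ = (1 + i) / (√2·√14).
P = |1 + i|² / 28 = 2/28.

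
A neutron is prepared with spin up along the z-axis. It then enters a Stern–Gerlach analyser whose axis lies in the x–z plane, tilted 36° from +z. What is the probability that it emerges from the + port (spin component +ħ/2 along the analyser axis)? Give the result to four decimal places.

0.9045

For spin-½, the probability of finding spin-up along an axis at angle θ to the initial spin direction is cos²(θ/2); spin-down is sin²(θ/2).
θ = 36°, so P = cos²(18°) ≈ 0.9045.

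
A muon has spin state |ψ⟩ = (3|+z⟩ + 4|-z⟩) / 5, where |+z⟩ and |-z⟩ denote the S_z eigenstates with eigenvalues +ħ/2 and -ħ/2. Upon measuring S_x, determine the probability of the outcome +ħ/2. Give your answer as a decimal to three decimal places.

0.980

|+x⟩ = (|+z⟩ + |-z⟩)/√2, so ⟨+x|ψ⟩ = (7) / (√2·5).
P = |7|² / 50 = 49/50.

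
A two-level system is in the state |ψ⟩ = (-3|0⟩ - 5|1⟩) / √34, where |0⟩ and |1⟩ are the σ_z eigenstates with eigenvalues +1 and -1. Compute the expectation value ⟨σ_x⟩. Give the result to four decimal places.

⟨σ_x⟩ = 2 Re(a* b)/(|a|²+|b|²) with a = -3, b = -5.
a* b = 15, so ⟨σ_x⟩ = 30/34.

0.8824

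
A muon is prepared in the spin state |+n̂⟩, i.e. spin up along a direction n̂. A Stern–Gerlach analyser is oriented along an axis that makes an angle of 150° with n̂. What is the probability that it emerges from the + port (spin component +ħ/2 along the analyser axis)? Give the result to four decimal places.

For spin-½, the probability of finding spin-up along an axis at angle θ to the initial spin direction is cos²(θ/2); spin-down is sin²(θ/2).
θ = 150°, so P = cos²(75°) ≈ 0.0670.

0.0670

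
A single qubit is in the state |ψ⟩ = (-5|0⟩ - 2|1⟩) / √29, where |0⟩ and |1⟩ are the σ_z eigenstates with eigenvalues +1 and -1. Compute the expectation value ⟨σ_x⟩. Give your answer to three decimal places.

0.690

⟨σ_x⟩ = 2 Re(a* b)/(|a|²+|b|²) with a = -5, b = -2.
a* b = 10, so ⟨σ_x⟩ = 20/29.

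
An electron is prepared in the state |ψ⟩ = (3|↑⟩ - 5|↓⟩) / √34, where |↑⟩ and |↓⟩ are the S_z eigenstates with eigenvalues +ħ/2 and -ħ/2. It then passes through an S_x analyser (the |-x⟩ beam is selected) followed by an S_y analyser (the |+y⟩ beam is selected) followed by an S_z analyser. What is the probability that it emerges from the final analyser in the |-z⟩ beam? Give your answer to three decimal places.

First analyser (S_x): P(|-x⟩) = |⟨-x|ψ⟩|² = 64/68.
After stage 1 the state is |-x⟩; P(|+y⟩) = |⟨+y|-x⟩|² = 1/2.
After stage 2 the state is |+y⟩; P(|-z⟩) = |⟨-z|+y⟩|² = 1/2.
Joint probability = 64/68 × 1/2 × 1/2 = 0.235.

0.235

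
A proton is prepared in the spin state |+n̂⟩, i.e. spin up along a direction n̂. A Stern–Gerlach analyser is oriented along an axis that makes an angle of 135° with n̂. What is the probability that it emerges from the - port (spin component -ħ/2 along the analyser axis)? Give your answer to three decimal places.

For spin-½, the probability of finding spin-up along an axis at angle θ to the initial spin direction is cos²(θ/2); spin-down is sin²(θ/2).
θ = 135°, so P = sin²(67.5°) ≈ 0.854.

0.854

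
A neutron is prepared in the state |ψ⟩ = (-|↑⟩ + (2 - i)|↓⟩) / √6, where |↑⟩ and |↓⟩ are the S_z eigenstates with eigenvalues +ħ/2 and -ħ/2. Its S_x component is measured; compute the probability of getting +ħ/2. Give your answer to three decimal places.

0.167

|+x⟩ = (|↑⟩ + |↓⟩)/√2, so ⟨+x|ψ⟩ = (1 - i) / (√2·√6).
P = |1 - i|² / 12 = 2/12.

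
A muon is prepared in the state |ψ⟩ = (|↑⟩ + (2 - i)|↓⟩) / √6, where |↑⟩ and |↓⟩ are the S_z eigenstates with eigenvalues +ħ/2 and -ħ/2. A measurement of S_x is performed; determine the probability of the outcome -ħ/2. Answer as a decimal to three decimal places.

|-x⟩ = (|↑⟩ - |↓⟩)/√2, so ⟨-x|ψ⟩ = (-1 + i) / (√2·√6).
P = |-1 + i|² / 12 = 2/12.

0.167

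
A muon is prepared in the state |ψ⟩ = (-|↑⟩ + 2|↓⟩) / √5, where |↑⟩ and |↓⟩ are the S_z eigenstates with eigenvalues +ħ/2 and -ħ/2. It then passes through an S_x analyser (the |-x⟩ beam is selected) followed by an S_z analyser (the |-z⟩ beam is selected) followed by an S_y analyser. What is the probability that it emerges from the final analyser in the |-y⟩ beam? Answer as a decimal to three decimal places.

0.225

First analyser (S_x): P(|-x⟩) = |⟨-x|ψ⟩|² = 9/10.
After stage 1 the state is |-x⟩; P(|-z⟩) = |⟨-z|-x⟩|² = 1/2.
After stage 2 the state is |-z⟩; P(|-y⟩) = |⟨-y|-z⟩|² = 1/2.
Joint probability = 9/10 × 1/2 × 1/2 = 0.225.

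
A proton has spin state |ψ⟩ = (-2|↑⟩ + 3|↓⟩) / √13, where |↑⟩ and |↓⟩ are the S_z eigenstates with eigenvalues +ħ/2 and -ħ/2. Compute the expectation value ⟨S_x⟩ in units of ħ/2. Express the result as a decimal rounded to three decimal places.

⟨σ_x⟩ = 2 Re(a* b)/(|a|²+|b|²) with a = -2, b = 3.
a* b = -6, so ⟨σ_x⟩ = -12/13.
⟨S_x⟩ = (ħ/2)·⟨σ_x⟩.

-0.923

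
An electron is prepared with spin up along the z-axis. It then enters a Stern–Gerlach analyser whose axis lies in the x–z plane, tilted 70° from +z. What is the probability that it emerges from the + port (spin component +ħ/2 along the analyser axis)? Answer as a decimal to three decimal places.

0.671

For spin-½, the probability of finding spin-up along an axis at angle θ to the initial spin direction is cos²(θ/2); spin-down is sin²(θ/2).
θ = 70°, so P = cos²(35°) ≈ 0.671.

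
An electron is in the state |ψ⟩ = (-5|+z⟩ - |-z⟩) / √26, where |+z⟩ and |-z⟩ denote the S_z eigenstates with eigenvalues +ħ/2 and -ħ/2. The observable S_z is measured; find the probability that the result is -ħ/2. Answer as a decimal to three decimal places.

The -ħ/2 outcome corresponds to |-z⟩. Its amplitude in |ψ⟩ is -1/√26.
P = |-1|² / 26 = 1/26.

0.038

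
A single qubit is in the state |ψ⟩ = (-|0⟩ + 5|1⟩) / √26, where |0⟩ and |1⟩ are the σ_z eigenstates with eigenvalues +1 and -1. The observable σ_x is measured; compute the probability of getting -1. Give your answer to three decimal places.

0.692

|-x⟩ = (|0⟩ - |1⟩)/√2, so ⟨-x|ψ⟩ = (-6) / (√2·√26).
P = |-6|² / 52 = 36/52.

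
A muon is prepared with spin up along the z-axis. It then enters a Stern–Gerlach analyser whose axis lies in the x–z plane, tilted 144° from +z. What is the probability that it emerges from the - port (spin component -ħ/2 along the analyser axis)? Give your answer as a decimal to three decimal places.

0.905

For spin-½, the probability of finding spin-up along an axis at angle θ to the initial spin direction is cos²(θ/2); spin-down is sin²(θ/2).
θ = 144°, so P = sin²(72°) ≈ 0.905.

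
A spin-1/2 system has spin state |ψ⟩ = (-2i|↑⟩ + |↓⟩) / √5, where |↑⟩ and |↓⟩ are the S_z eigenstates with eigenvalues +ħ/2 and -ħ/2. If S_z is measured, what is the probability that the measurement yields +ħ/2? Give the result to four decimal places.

The +ħ/2 outcome corresponds to |↑⟩. Its amplitude in |ψ⟩ is -2i/√5.
P = |-2i|² / 5 = 4/5.

0.8000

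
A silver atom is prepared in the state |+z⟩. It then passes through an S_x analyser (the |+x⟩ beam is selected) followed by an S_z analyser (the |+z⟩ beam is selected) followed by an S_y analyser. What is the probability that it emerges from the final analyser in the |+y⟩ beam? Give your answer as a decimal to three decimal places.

First analyser (S_x): from |+z⟩, P(|+x⟩) = 1/2.
After stage 1 the state is |+x⟩; P(|+z⟩) = |⟨+z|+x⟩|² = 1/2.
After stage 2 the state is |+z⟩; P(|+y⟩) = |⟨+y|+z⟩|² = 1/2.
Joint probability = 1/2 × 1/2 × 1/2 = 0.125.

0.125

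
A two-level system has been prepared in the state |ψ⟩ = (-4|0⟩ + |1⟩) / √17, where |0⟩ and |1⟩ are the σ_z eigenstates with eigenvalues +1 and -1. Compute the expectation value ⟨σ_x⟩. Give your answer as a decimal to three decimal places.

-0.471

⟨σ_x⟩ = 2 Re(a* b)/(|a|²+|b|²) with a = -4, b = 1.
a* b = -4, so ⟨σ_x⟩ = -8/17.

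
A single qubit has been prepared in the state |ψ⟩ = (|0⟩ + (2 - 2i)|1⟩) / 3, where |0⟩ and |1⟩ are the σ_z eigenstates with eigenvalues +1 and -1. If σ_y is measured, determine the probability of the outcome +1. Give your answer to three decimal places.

0.278

|+y⟩ = (|0⟩ + i|1⟩)/√2, so ⟨+y|ψ⟩ = (-1 - 2i) / (√2·3).
P = |-1 - 2i|² / 18 = 5/18.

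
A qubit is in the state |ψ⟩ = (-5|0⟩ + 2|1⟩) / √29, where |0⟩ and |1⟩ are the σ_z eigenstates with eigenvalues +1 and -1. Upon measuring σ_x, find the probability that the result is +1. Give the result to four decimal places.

0.1552

|+x⟩ = (|0⟩ + |1⟩)/√2, so ⟨+x|ψ⟩ = (-3) / (√2·√29).
P = |-3|² / 58 = 9/58.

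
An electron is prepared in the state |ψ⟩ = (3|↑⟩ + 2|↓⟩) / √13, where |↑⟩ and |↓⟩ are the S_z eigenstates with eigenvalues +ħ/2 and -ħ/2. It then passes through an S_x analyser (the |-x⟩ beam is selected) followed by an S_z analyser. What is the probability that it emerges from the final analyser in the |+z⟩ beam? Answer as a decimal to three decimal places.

0.019

First analyser (S_x): P(|-x⟩) = |⟨-x|ψ⟩|² = 1/26.
After stage 1 the state is |-x⟩; P(|+z⟩) = |⟨+z|-x⟩|² = 1/2.
Joint probability = 1/26 × 1/2 = 0.019.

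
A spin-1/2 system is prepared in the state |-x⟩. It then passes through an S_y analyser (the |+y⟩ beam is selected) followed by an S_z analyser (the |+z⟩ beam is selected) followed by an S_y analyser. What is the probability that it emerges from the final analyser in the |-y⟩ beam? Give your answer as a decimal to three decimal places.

First analyser (S_y): from |-x⟩, P(|+y⟩) = 1/2.
After stage 1 the state is |+y⟩; P(|+z⟩) = |⟨+z|+y⟩|² = 1/2.
After stage 2 the state is |+z⟩; P(|-y⟩) = |⟨-y|+z⟩|² = 1/2.
Joint probability = 1/2 × 1/2 × 1/2 = 0.125.

0.125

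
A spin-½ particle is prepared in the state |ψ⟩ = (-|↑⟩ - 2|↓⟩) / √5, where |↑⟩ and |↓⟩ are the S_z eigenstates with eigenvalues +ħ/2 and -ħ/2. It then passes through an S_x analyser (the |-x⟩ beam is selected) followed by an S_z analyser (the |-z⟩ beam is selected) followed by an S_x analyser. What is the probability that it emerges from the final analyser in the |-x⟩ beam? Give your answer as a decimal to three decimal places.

0.025

First analyser (S_x): P(|-x⟩) = |⟨-x|ψ⟩|² = 1/10.
After stage 1 the state is |-x⟩; P(|-z⟩) = |⟨-z|-x⟩|² = 1/2.
After stage 2 the state is |-z⟩; P(|-x⟩) = |⟨-x|-z⟩|² = 1/2.
Joint probability = 1/10 × 1/2 × 1/2 = 0.025.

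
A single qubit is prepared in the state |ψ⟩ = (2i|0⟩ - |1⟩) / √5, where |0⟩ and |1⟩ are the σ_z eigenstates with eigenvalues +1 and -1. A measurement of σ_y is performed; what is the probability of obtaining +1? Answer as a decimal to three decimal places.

|+y⟩ = (|0⟩ + i|1⟩)/√2, so ⟨+y|ψ⟩ = (3i) / (√2·√5).
P = |3i|² / 10 = 9/10.

0.900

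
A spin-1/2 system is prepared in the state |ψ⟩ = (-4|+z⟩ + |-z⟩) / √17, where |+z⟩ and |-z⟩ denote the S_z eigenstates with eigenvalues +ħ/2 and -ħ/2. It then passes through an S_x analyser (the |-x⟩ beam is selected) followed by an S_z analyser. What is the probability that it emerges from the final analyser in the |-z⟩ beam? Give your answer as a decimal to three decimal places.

0.368

First analyser (S_x): P(|-x⟩) = |⟨-x|ψ⟩|² = 25/34.
After stage 1 the state is |-x⟩; P(|-z⟩) = |⟨-z|-x⟩|² = 1/2.
Joint probability = 25/34 × 1/2 = 0.368.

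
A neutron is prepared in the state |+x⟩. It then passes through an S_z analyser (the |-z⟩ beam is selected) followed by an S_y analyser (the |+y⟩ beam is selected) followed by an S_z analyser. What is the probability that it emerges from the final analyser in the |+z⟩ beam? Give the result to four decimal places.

0.1250

First analyser (S_z): from |+x⟩, P(|-z⟩) = 1/2.
After stage 1 the state is |-z⟩; P(|+y⟩) = |⟨+y|-z⟩|² = 1/2.
After stage 2 the state is |+y⟩; P(|+z⟩) = |⟨+z|+y⟩|² = 1/2.
Joint probability = 1/2 × 1/2 × 1/2 = 0.1250.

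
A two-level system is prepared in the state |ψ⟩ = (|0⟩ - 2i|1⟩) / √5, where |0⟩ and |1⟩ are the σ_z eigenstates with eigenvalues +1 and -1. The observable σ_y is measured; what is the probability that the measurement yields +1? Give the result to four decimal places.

|+y⟩ = (|0⟩ + i|1⟩)/√2, so ⟨+y|ψ⟩ = (-1) / (√2·√5).
P = |-1|² / 10 = 1/10.

0.1000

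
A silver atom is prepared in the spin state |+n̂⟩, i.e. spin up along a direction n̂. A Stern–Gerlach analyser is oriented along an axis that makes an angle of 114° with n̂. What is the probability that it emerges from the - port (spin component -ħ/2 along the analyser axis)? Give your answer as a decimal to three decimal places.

For spin-½, the probability of finding spin-up along an axis at angle θ to the initial spin direction is cos²(θ/2); spin-down is sin²(θ/2).
θ = 114°, so P = sin²(57°) ≈ 0.703.

0.703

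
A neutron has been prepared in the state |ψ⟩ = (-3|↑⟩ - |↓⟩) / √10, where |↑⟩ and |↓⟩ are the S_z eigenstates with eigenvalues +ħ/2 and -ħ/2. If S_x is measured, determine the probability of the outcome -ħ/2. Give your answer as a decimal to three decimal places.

|-x⟩ = (|↑⟩ - |↓⟩)/√2, so ⟨-x|ψ⟩ = (-2) / (√2·√10).
P = |-2|² / 20 = 4/20.

0.200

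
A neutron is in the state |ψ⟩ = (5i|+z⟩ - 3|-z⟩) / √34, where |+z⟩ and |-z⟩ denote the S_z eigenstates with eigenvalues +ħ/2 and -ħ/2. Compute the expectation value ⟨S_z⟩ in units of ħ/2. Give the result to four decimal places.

0.4706

⟨σ_z⟩ = |a|² - |b|² divided by |a|²+|b|², with a, b the |+z⟩, |-z⟩ amplitudes.
= (25 - 9)/34 = 16/34.
⟨S_z⟩ = (ħ/2)·⟨σ_z⟩.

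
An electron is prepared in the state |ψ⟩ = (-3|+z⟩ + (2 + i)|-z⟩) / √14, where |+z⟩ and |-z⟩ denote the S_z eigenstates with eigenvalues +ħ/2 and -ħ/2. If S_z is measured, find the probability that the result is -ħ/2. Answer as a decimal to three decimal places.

0.357

The -ħ/2 outcome corresponds to |-z⟩. Its amplitude in |ψ⟩ is (2 + i)/√14.
P = |2 + i|² / 14 = 5/14.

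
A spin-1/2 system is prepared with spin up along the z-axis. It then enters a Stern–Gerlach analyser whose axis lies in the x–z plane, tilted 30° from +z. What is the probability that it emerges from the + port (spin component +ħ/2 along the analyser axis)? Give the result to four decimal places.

0.9330

For spin-½, the probability of finding spin-up along an axis at angle θ to the initial spin direction is cos²(θ/2); spin-down is sin²(θ/2).
θ = 30°, so P = cos²(15°) ≈ 0.9330.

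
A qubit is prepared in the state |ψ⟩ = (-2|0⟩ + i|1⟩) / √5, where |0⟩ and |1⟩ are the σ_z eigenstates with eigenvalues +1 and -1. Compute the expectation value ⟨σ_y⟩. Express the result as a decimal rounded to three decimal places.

-0.800

⟨σ_y⟩ = 2 Im(a* b)/(|a|²+|b|²) with a = -2, b = i.
a* b = -2i, so ⟨σ_y⟩ = -4/5.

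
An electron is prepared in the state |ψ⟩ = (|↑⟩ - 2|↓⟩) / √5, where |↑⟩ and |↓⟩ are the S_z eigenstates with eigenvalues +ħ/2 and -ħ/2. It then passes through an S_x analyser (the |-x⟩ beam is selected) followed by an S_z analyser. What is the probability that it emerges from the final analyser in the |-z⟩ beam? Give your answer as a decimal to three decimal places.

First analyser (S_x): P(|-x⟩) = |⟨-x|ψ⟩|² = 9/10.
After stage 1 the state is |-x⟩; P(|-z⟩) = |⟨-z|-x⟩|² = 1/2.
Joint probability = 9/10 × 1/2 = 0.450.

0.450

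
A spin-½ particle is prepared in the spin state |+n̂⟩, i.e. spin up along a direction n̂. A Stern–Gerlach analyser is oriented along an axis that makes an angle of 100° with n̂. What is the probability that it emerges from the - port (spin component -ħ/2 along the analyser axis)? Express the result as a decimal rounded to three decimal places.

For spin-½, the probability of finding spin-up along an axis at angle θ to the initial spin direction is cos²(θ/2); spin-down is sin²(θ/2).
θ = 100°, so P = sin²(50°) ≈ 0.587.

0.587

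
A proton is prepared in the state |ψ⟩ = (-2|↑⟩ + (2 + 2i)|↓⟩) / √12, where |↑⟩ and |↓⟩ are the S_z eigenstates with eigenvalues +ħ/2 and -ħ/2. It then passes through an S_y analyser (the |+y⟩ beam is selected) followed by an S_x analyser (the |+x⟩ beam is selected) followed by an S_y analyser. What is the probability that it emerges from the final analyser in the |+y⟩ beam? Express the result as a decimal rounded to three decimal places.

First analyser (S_y): P(|+y⟩) = |⟨+y|ψ⟩|² = 4/24.
After stage 1 the state is |+y⟩; P(|+x⟩) = |⟨+x|+y⟩|² = 1/2.
After stage 2 the state is |+x⟩; P(|+y⟩) = |⟨+y|+x⟩|² = 1/2.
Joint probability = 4/24 × 1/2 × 1/2 = 0.042.

0.042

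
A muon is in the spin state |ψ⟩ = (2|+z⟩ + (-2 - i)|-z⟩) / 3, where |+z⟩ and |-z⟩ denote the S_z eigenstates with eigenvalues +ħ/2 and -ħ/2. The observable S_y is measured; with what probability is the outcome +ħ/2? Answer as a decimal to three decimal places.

0.278

|+y⟩ = (|+z⟩ + i|-z⟩)/√2, so ⟨+y|ψ⟩ = (1 + 2i) / (√2·3).
P = |1 + 2i|² / 18 = 5/18.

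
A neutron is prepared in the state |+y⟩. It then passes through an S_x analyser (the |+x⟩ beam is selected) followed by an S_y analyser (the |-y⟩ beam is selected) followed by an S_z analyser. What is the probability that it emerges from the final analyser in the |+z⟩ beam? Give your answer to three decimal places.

0.125

First analyser (S_x): from |+y⟩, P(|+x⟩) = 1/2.
After stage 1 the state is |+x⟩; P(|-y⟩) = |⟨-y|+x⟩|² = 1/2.
After stage 2 the state is |-y⟩; P(|+z⟩) = |⟨+z|-y⟩|² = 1/2.
Joint probability = 1/2 × 1/2 × 1/2 = 0.125.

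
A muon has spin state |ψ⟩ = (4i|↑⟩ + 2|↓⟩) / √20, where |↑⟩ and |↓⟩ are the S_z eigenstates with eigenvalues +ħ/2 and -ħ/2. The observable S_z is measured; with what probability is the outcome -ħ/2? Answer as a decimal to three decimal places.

0.200

The -ħ/2 outcome corresponds to |↓⟩. Its amplitude in |ψ⟩ is 2/√20.
P = |2|² / 20 = 4/20.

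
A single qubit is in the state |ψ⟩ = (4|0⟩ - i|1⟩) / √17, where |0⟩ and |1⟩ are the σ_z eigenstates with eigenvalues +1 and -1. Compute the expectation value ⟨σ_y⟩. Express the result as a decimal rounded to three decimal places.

-0.471

⟨σ_y⟩ = 2 Im(a* b)/(|a|²+|b|²) with a = 4, b = -i.
a* b = -4i, so ⟨σ_y⟩ = -8/17.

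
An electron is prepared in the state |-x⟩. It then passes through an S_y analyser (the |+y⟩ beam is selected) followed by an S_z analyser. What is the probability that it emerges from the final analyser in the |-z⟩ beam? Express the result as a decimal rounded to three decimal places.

0.250

First analyser (S_y): from |-x⟩, P(|+y⟩) = 1/2.
After stage 1 the state is |+y⟩; P(|-z⟩) = |⟨-z|+y⟩|² = 1/2.
Joint probability = 1/2 × 1/2 = 0.250.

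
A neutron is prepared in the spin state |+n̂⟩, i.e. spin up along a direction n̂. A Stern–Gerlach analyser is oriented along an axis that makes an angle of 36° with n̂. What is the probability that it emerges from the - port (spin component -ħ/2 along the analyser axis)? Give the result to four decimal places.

For spin-½, the probability of finding spin-up along an axis at angle θ to the initial spin direction is cos²(θ/2); spin-down is sin²(θ/2).
θ = 36°, so P = sin²(18°) ≈ 0.0955.

0.0955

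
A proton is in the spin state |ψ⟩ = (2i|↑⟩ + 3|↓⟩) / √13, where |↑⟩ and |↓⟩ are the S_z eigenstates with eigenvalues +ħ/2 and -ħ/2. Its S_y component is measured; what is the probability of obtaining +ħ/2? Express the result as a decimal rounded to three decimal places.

0.038

|+y⟩ = (|↑⟩ + i|↓⟩)/√2, so ⟨+y|ψ⟩ = (-i) / (√2·√13).
P = |-i|² / 26 = 1/26.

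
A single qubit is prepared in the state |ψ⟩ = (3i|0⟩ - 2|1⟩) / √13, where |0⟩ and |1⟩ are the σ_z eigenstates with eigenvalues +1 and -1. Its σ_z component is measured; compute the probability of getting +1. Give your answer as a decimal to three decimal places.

0.692

The +1 outcome corresponds to |0⟩. Its amplitude in |ψ⟩ is 3i/√13.
P = |3i|² / 13 = 9/13.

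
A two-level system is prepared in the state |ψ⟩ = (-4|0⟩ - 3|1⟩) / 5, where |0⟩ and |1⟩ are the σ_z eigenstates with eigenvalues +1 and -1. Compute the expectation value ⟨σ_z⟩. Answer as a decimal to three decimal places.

⟨σ_z⟩ = |a|² - |b|² divided by |a|²+|b|², with a, b the |0⟩, |1⟩ amplitudes.
= (16 - 9)/25 = 7/25.

0.280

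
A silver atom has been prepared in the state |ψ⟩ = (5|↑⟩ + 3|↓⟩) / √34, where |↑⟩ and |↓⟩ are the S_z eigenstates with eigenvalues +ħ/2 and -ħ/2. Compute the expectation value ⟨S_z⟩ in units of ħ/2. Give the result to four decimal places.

⟨σ_z⟩ = |a|² - |b|² divided by |a|²+|b|², with a, b the |↑⟩, |↓⟩ amplitudes.
= (25 - 9)/34 = 16/34.
⟨S_z⟩ = (ħ/2)·⟨σ_z⟩.

0.4706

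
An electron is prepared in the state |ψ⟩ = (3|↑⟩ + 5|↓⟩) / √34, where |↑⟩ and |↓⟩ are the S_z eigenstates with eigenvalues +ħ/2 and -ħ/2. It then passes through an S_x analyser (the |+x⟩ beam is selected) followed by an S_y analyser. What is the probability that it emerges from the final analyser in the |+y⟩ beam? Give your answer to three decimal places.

First analyser (S_x): P(|+x⟩) = |⟨+x|ψ⟩|² = 64/68.
After stage 1 the state is |+x⟩; P(|+y⟩) = |⟨+y|+x⟩|² = 1/2.
Joint probability = 64/68 × 1/2 = 0.471.

0.471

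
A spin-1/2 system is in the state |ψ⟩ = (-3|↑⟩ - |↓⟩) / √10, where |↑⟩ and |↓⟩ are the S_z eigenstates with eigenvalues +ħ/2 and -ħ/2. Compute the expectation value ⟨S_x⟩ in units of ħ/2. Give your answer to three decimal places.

0.600

⟨σ_x⟩ = 2 Re(a* b)/(|a|²+|b|²) with a = -3, b = -1.
a* b = 3, so ⟨σ_x⟩ = 6/10.
⟨S_x⟩ = (ħ/2)·⟨σ_x⟩.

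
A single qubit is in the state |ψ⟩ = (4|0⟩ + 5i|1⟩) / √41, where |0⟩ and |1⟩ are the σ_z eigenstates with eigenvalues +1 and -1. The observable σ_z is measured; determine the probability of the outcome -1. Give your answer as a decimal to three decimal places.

0.610

The -1 outcome corresponds to |1⟩. Its amplitude in |ψ⟩ is 5i/√41.
P = |5i|² / 41 = 25/41.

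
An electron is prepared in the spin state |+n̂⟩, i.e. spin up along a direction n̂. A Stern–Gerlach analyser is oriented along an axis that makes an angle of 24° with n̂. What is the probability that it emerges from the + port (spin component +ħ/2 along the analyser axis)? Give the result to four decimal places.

For spin-½, the probability of finding spin-up along an axis at angle θ to the initial spin direction is cos²(θ/2); spin-down is sin²(θ/2).
θ = 24°, so P = cos²(12°) ≈ 0.9568.

0.9568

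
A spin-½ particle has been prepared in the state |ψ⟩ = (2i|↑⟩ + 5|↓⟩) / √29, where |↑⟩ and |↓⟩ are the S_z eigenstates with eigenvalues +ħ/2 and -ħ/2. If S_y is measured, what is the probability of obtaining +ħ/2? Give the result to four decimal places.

0.1552

|+y⟩ = (|↑⟩ + i|↓⟩)/√2, so ⟨+y|ψ⟩ = (-3i) / (√2·√29).
P = |-3i|² / 58 = 9/58.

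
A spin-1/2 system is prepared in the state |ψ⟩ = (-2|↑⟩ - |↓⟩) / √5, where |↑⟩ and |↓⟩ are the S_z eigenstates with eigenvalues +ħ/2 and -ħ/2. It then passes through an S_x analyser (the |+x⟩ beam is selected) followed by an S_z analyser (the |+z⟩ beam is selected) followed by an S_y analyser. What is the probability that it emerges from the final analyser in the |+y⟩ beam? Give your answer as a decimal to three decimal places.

0.225

First analyser (S_x): P(|+x⟩) = |⟨+x|ψ⟩|² = 9/10.
After stage 1 the state is |+x⟩; P(|+z⟩) = |⟨+z|+x⟩|² = 1/2.
After stage 2 the state is |+z⟩; P(|+y⟩) = |⟨+y|+z⟩|² = 1/2.
Joint probability = 9/10 × 1/2 × 1/2 = 0.225.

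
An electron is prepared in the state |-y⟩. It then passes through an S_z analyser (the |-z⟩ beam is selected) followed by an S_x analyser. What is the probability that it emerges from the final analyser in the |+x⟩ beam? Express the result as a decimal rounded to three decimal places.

First analyser (S_z): from |-y⟩, P(|-z⟩) = 1/2.
After stage 1 the state is |-z⟩; P(|+x⟩) = |⟨+x|-z⟩|² = 1/2.
Joint probability = 1/2 × 1/2 = 0.250.

0.250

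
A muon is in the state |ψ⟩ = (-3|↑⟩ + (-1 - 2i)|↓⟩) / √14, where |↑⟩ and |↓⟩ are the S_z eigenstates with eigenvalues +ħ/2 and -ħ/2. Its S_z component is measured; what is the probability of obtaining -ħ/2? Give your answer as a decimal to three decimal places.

The -ħ/2 outcome corresponds to |↓⟩. Its amplitude in |ψ⟩ is (-1 - 2i)/√14.
P = |-1 - 2i|² / 14 = 5/14.

0.357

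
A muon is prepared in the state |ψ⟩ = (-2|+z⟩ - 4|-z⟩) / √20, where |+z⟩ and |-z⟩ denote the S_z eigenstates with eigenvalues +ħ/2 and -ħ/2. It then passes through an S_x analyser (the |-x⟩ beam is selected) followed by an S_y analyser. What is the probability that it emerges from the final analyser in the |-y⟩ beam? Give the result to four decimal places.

0.0500

First analyser (S_x): P(|-x⟩) = |⟨-x|ψ⟩|² = 4/40.
After stage 1 the state is |-x⟩; P(|-y⟩) = |⟨-y|-x⟩|² = 1/2.
Joint probability = 4/40 × 1/2 = 0.0500.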